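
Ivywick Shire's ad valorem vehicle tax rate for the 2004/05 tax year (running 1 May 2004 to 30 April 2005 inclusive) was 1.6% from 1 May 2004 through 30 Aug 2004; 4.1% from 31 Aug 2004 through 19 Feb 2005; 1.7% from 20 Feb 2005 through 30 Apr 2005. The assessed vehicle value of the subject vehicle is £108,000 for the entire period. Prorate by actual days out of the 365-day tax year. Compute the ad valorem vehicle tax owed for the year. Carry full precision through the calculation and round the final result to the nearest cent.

£3,028.44

1 May – 30 Aug 2004: 122 days at 1.6% → £108,000 × 1.6% × 122/365 = £577.5781
31 Aug 2004 – 19 Feb 2005: 173 days at 4.1% → £108,000 × 4.1% × 173/365 = £2,098.7507
20 Feb – 30 Apr 2005: 70 days at 1.7% → £108,000 × 1.7% × 70/365 = £352.1096
Total = £3,028.4384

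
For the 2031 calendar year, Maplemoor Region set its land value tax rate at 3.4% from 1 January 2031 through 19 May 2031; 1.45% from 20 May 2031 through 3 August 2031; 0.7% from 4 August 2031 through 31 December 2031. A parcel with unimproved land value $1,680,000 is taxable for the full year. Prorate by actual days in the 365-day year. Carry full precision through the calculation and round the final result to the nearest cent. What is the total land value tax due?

1 January – 19 May 2031: 139 days at 3.4% → $1,680,000 × 3.4% × 139/365 = $21,752.5479
20 May – 3 August 2031: 76 days at 1.45% → $1,680,000 × 1.45% × 76/365 = $5,072.2192
4 August – 31 December 2031: 150 days at 0.7% → $1,680,000 × 0.7% × 150/365 = $4,832.8767
Total = $31,657.6438

$31,657.64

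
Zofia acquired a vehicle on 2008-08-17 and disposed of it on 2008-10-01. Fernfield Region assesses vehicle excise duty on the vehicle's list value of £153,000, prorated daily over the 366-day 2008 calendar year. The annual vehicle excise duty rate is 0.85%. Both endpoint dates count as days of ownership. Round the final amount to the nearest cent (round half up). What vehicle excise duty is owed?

Days held (2008-08-17 to 2008-10-01): 46 out of 366
Tax = £153,000 × 0.85% × 46/366 = £163.4508

£163.45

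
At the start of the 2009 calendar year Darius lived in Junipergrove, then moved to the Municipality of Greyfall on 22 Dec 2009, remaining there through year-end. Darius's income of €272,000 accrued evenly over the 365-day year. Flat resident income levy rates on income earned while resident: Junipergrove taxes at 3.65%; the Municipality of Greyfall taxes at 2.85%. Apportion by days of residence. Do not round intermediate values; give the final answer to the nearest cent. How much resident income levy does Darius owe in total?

€9,868.38

Junipergrove, 1 Jan – 21 Dec 2009: 355 days → €272,000 × 3.65% × 355/365 = €9,656.0000
The Municipality of Greyfall, 22 Dec – 31 Dec 2009: 10 days → €272,000 × 2.85% × 10/365 = €212.3836
Total = €9,868.3836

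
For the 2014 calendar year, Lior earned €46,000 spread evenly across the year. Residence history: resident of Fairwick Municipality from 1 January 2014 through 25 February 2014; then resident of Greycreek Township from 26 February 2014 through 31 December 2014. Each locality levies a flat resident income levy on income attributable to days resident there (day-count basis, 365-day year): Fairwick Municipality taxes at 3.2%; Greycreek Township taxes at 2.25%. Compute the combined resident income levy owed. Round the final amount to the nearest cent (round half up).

Fairwick Municipality, 1 January – 25 February 2014: 56 days → €46,000 × 3.2% × 56/365 = €225.8411
Greycreek Township, 26 February – 31 December 2014: 309 days → €46,000 × 2.25% × 309/365 = €876.2055
Total = €1,102.0466

€1,102.05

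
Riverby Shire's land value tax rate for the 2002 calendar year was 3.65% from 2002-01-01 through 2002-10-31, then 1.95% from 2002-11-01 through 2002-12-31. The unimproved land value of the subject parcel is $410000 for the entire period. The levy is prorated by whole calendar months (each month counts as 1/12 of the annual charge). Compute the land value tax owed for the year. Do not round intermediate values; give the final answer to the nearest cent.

$13803.33

2002-01-01 to 2002-10-31: 10 months at 3.65% → $410000 × 3.65% × 10/12 = $12470.8333
2002-11-01 to 2002-12-31: 2 months at 1.95% → $410000 × 1.95% × 2/12 = $1332.5000
Total = $13803.3333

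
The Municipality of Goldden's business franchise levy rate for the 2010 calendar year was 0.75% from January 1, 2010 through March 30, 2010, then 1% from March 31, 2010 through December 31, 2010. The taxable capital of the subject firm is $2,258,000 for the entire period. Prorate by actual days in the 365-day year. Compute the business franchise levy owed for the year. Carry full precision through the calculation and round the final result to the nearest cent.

$21,203.55

January 1 – March 30, 2010: 89 days at 0.75% → $2,258,000 × 0.75% × 89/365 = $4,129.3562
March 31 – December 31, 2010: 276 days at 1% → $2,258,000 × 1% × 276/365 = $17,074.1918
Total = $21,203.5479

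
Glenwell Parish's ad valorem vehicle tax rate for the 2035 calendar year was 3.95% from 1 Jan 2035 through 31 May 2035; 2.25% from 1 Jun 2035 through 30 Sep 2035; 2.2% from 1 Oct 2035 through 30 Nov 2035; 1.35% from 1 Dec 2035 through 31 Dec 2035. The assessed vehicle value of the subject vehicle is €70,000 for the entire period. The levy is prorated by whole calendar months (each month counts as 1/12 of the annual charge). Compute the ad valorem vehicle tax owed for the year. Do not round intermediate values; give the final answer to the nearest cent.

€2,012.50

1 Jan – 31 May 2035: 5 months at 3.95% → €70,000 × 3.95% × 5/12 = €1,152.0833
1 Jun – 30 Sep 2035: 4 months at 2.25% → €70,000 × 2.25% × 4/12 = €525.0000
1 Oct – 30 Nov 2035: 2 months at 2.2% → €70,000 × 2.2% × 2/12 = €256.6667
1 Dec – 31 Dec 2035: 1 month at 1.35% → €70,000 × 1.35% × 1/12 = €78.7500
Total = €2,012.5000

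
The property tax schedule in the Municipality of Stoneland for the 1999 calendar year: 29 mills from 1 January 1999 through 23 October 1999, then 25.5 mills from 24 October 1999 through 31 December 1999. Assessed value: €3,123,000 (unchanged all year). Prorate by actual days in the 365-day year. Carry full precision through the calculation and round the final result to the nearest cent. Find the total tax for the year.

€88,500.69

1 January – 23 October 1999: 296 days at 29 mills → €3,123,000 × 2.9% × 296/365 = €73,446.1151
24 October – 31 December 1999: 69 days at 25.5 mills → €3,123,000 × 2.55% × 69/365 = €15,054.5712
Total = €88,500.6863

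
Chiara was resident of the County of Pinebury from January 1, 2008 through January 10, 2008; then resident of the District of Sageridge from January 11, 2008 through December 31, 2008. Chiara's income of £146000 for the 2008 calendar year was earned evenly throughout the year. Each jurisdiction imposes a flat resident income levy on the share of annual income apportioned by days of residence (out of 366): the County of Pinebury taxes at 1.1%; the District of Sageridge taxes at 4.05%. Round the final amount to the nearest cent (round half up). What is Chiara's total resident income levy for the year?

£5795.32

The County of Pinebury, January 1 – January 10, 2008: 10 days → £146000 × 1.1% × 10/366 = £43.8798
The District of Sageridge, January 11 – December 31, 2008: 356 days → £146000 × 4.05% × 356/366 = £5751.4426
Total = £5795.3224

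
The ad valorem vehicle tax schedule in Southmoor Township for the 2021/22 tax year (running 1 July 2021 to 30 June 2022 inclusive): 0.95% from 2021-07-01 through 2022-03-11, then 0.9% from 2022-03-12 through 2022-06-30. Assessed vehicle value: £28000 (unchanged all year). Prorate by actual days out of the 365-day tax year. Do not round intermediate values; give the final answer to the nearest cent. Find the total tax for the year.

2021-07-01 to 2022-03-11: 254 days at 0.95% → £28000 × 0.95% × 254/365 = £185.1068
2022-03-12 to 2022-06-30: 111 days at 0.9% → £28000 × 0.9% × 111/365 = £76.6356
Total = £261.7425

£261.74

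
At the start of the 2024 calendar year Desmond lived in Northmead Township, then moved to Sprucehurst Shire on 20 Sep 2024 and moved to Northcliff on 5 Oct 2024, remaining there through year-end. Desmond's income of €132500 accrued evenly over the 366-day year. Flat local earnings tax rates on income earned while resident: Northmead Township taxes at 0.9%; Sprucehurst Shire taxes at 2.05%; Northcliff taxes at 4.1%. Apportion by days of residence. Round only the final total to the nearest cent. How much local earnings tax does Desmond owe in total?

€2274.40

Northmead Township, 1 Jan – 19 Sep 2024: 263 days → €132500 × 0.9% × 263/366 = €856.9057
Sprucehurst Shire, 20 Sep – 4 Oct 2024: 15 days → €132500 × 2.05% × 15/366 = €111.3217
Northcliff, 5 Oct – 31 Dec 2024: 88 days → €132500 × 4.1% × 88/366 = €1306.1749
Total = €2274.4023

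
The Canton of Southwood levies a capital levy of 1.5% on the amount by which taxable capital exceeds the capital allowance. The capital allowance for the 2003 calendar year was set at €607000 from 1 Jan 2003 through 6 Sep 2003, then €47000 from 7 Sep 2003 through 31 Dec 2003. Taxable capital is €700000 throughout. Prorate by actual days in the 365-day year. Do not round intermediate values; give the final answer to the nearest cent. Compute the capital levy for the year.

1 Jan – 6 Sep 2003: 249 days, exemption €607000 → (€700000 − €607000) × 1.5% × 249/365 = €951.6575
7 Sep – 31 Dec 2003: 116 days, exemption €47000 → (€700000 − €47000) × 1.5% × 116/365 = €3112.9315
Total = €4064.5890

€4064.59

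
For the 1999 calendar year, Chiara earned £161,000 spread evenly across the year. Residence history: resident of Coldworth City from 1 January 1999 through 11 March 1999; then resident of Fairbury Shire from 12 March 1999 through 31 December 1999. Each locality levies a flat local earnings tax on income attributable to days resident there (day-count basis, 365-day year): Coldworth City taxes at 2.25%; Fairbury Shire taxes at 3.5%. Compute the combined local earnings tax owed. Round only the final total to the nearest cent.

Coldworth City, 1 January – 11 March 1999: 70 days → £161,000 × 2.25% × 70/365 = £694.7260
Fairbury Shire, 12 March – 31 December 1999: 295 days → £161,000 × 3.5% × 295/365 = £4,554.3151
Total = £5,249.0411

£5,249.04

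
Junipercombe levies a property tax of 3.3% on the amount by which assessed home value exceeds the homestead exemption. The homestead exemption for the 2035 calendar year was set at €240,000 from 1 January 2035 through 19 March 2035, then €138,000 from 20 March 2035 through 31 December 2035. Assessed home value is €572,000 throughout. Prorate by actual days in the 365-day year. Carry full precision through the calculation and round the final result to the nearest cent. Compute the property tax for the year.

1 January – 19 March 2035: 78 days, exemption €240,000 → (€572,000 − €240,000) × 3.3% × 78/365 = €2,341.2822
20 March – 31 December 2035: 287 days, exemption €138,000 → (€572,000 − €138,000) × 3.3% × 287/365 = €11,261.4082
Total = €13,602.6904

€13,602.69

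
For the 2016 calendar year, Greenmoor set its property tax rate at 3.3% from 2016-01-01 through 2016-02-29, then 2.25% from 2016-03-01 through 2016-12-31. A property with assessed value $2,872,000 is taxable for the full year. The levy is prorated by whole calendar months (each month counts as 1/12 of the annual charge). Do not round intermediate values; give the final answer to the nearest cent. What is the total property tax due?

2016-01-01 to 2016-02-29: 2 months at 3.3% → $2,872,000 × 3.3% × 2/12 = $15,796.0000
2016-03-01 to 2016-12-31: 10 months at 2.25% → $2,872,000 × 2.25% × 10/12 = $53,850.0000
Total = $69,646.0000

$69,646.00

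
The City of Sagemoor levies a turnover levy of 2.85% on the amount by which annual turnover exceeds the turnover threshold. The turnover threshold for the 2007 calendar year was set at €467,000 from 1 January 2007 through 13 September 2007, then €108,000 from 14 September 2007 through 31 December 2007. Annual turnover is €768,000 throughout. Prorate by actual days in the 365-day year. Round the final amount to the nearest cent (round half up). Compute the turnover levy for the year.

€11,633.93

1 January – 13 September 2007: 256 days, exemption €467,000 → (€768,000 − €467,000) × 2.85% × 256/365 = €6,016.7014
14 September – 31 December 2007: 109 days, exemption €108,000 → (€768,000 − €108,000) × 2.85% × 109/365 = €5,617.2329
Total = €11,633.9342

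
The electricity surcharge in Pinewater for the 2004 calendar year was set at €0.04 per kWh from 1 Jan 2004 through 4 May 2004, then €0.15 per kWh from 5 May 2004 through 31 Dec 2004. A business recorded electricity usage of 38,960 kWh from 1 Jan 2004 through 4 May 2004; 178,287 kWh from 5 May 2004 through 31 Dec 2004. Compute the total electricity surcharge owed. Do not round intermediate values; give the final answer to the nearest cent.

1 Jan – 4 May 2004: 38,960 kWh at €0.04/kWh → €1558.40
5 May – 31 Dec 2004: 178,287 kWh at €0.15/kWh → €26743.05

€28301.45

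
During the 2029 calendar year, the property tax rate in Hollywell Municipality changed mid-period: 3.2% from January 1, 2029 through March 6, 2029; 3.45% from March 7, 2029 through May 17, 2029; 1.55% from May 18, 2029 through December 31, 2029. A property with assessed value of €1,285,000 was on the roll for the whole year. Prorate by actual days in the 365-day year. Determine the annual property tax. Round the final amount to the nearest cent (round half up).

€28,509.40

January 1 – March 6, 2029: 65 days at 3.2% → €1,285,000 × 3.2% × 65/365 = €7,322.7397
March 7 – May 17, 2029: 72 days at 3.45% → €1,285,000 × 3.45% × 72/365 = €8,745.0411
May 18 – December 31, 2029: 228 days at 1.55% → €1,285,000 × 1.55% × 228/365 = €12,441.6164
Total = €28,509.3973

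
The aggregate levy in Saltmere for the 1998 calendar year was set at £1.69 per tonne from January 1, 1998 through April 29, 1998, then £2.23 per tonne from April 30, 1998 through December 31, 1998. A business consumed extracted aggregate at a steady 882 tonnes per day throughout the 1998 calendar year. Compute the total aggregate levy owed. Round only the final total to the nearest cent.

£661226.58

January 1 – April 29, 1998: 119 days × 882 tonnes/day = 104,958 tonnes at £1.69/tonne → £177379.02
April 30 – December 31, 1998: 246 days × 882 tonnes/day = 216,972 tonnes at £2.23/tonne → £483847.56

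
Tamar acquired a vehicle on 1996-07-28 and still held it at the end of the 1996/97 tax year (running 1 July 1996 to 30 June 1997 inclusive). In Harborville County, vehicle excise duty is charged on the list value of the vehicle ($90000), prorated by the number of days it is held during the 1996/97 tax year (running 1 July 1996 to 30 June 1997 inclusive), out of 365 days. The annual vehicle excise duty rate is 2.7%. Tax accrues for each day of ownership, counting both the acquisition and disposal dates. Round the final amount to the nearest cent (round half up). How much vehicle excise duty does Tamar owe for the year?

$2250.25

Days held (1996-07-28 to 1997-06-30): 338 out of 365
Tax = $90000 × 2.7% × 338/365 = $2250.2466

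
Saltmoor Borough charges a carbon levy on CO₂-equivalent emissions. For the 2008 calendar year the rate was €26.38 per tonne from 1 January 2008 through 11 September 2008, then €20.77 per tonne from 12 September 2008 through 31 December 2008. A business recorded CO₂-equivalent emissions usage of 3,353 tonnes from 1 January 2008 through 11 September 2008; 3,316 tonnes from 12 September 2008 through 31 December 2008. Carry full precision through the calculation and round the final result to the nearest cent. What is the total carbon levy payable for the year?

1 January – 11 September 2008: 3,353 tonnes at €26.38/tonne → €88,452.14
12 September – 31 December 2008: 3,316 tonnes at €20.77/tonne → €68,873.32

€157,325.46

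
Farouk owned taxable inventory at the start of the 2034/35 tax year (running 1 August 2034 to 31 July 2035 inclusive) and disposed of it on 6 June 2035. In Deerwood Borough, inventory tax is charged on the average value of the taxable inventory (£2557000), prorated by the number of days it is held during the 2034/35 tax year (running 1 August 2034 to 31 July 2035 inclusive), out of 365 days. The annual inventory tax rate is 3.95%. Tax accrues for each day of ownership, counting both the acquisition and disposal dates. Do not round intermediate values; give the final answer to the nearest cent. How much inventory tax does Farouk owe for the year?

£85782.10

Days held (1 August 2034 – 6 June 2035): 310 out of 365
Tax = £2557000 × 3.95% × 310/365 = £85782.0959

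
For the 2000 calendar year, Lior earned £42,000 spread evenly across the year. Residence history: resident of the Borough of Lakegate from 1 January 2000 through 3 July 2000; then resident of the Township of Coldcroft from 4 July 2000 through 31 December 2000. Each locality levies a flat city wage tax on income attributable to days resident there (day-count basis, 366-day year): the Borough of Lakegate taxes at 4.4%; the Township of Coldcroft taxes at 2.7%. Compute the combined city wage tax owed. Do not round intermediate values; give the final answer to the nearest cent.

£1,494.90

The Borough of Lakegate, 1 January – 3 July 2000: 185 days → £42,000 × 4.4% × 185/366 = £934.0984
The Township of Coldcroft, 4 July – 31 December 2000: 181 days → £42,000 × 2.7% × 181/366 = £560.8033
Total = £1,494.9016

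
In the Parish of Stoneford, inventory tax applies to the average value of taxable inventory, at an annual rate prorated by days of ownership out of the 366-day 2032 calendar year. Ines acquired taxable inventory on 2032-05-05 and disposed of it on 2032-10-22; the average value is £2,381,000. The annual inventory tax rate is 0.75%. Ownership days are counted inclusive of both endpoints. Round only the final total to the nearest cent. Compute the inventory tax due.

£8,343.26

Days held (2032-05-05 to 2032-10-22): 171 out of 366
Tax = £2,381,000 × 0.75% × 171/366 = £8,343.2582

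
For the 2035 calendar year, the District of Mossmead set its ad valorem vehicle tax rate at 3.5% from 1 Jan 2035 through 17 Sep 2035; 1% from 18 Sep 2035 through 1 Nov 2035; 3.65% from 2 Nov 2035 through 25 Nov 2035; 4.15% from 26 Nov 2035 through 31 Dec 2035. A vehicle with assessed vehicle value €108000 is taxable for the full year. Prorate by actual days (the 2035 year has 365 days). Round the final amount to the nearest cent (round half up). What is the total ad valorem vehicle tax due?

1 Jan – 17 Sep 2035: 260 days at 3.5% → €108000 × 3.5% × 260/365 = €2692.6027
18 Sep – 1 Nov 2035: 45 days at 1% → €108000 × 1% × 45/365 = €133.1507
2 Nov – 25 Nov 2035: 24 days at 3.65% → €108000 × 3.65% × 24/365 = €259.2000
26 Nov – 31 Dec 2035: 36 days at 4.15% → €108000 × 4.15% × 36/365 = €442.0603
Total = €3527.0137

€3527.01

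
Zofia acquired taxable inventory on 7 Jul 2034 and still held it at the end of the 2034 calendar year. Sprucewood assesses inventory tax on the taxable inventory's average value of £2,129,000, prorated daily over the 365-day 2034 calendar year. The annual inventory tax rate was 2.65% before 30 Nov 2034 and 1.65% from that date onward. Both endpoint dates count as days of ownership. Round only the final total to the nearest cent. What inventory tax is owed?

£25,647.16

7 Jul – 29 Nov 2034: 146 days at 2.65% → £2,129,000 × 2.65% × 146/365 = £22,567.4000
30 Nov – 31 Dec 2034: 32 days at 1.65% → £2,129,000 × 1.65% × 32/365 = £3,079.7589
Total = £25,647.1589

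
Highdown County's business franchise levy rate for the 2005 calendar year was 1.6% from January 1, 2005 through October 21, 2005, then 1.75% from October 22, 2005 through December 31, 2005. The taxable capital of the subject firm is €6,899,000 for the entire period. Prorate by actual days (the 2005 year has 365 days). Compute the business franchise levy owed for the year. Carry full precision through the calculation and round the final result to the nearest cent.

€112,397.00

January 1 – October 21, 2005: 294 days at 1.6% → €6,899,000 × 1.6% × 294/365 = €88,912.0438
October 22 – December 31, 2005: 71 days at 1.75% → €6,899,000 × 1.75% × 71/365 = €23,484.9521
Total = €112,396.9959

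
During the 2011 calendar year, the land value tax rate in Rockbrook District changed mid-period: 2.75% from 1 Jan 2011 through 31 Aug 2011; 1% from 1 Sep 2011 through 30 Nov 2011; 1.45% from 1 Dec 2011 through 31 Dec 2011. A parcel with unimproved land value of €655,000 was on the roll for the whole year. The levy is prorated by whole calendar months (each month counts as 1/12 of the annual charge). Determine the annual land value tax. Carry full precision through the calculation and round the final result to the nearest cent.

1 Jan – 31 Aug 2011: 8 months at 2.75% → €655,000 × 2.75% × 8/12 = €12,008.3333
1 Sep – 30 Nov 2011: 3 months at 1% → €655,000 × 1% × 3/12 = €1,637.5000
1 Dec – 31 Dec 2011: 1 month at 1.45% → €655,000 × 1.45% × 1/12 = €791.4583
Total = €14,437.2917

€14,437.29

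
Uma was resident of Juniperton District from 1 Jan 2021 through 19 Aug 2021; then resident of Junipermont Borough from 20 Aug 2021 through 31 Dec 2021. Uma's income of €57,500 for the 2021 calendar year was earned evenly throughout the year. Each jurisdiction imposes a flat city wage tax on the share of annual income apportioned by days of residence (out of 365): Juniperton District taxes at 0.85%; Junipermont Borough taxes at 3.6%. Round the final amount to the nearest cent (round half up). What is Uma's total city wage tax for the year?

€1,069.26

Juniperton District, 1 Jan – 19 Aug 2021: 231 days → €57,500 × 0.85% × 231/365 = €309.3185
Junipermont Borough, 20 Aug – 31 Dec 2021: 134 days → €57,500 × 3.6% × 134/365 = €759.9452
Total = €1,069.2637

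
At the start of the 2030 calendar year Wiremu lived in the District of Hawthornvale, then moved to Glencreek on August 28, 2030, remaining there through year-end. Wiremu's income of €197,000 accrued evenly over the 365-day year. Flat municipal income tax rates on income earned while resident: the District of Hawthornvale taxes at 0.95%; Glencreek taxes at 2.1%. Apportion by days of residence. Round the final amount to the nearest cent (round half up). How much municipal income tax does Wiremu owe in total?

The District of Hawthornvale, January 1 – August 27, 2030: 239 days → €197,000 × 0.95% × 239/365 = €1,225.4479
Glencreek, August 28 – December 31, 2030: 126 days → €197,000 × 2.1% × 126/365 = €1,428.1151
Total = €2,653.5630

€2,653.56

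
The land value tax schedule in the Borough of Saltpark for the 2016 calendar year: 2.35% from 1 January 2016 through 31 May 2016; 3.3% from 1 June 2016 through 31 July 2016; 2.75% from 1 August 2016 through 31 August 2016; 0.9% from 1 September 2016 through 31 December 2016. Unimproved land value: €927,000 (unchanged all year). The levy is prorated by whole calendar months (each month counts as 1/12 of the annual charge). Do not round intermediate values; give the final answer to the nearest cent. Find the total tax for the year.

€19,080.75

1 January – 31 May 2016: 5 months at 2.35% → €927,000 × 2.35% × 5/12 = €9,076.8750
1 June – 31 July 2016: 2 months at 3.3% → €927,000 × 3.3% × 2/12 = €5,098.5000
1 August – 31 August 2016: 1 month at 2.75% → €927,000 × 2.75% × 1/12 = €2,124.3750
1 September – 31 December 2016: 4 months at 0.9% → €927,000 × 0.9% × 4/12 = €2,781.0000
Total = €19,080.7500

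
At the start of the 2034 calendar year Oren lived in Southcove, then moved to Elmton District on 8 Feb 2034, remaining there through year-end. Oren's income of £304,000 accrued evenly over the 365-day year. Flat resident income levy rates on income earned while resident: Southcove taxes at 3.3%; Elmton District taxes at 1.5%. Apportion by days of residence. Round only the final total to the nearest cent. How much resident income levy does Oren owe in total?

£5,129.69

Southcove, 1 Jan – 7 Feb 2034: 38 days → £304,000 × 3.3% × 38/365 = £1,044.4274
Elmton District, 8 Feb – 31 Dec 2034: 327 days → £304,000 × 1.5% × 327/365 = £4,085.2603
Total = £5,129.6877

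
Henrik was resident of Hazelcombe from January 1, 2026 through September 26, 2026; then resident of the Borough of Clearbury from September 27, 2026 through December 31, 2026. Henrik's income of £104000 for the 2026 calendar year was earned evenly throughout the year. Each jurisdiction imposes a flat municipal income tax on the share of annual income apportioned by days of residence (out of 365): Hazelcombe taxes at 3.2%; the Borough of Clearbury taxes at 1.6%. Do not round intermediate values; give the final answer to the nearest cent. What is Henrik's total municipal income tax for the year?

£2890.35

Hazelcombe, January 1 – September 26, 2026: 269 days → £104000 × 3.2% × 269/365 = £2452.6904
The Borough of Clearbury, September 27 – December 31, 2026: 96 days → £104000 × 1.6% × 96/365 = £437.6548
Total = £2890.3452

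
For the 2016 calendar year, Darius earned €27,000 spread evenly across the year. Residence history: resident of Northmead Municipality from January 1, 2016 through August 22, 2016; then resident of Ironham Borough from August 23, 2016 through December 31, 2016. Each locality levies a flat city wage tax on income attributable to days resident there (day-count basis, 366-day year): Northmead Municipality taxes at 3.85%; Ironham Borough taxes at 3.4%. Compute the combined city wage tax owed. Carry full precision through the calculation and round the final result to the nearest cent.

€996.01

Northmead Municipality, January 1 – August 22, 2016: 235 days → €27,000 × 3.85% × 235/366 = €667.4385
Ironham Borough, August 23 – December 31, 2016: 131 days → €27,000 × 3.4% × 131/366 = €328.5738
Total = €996.0123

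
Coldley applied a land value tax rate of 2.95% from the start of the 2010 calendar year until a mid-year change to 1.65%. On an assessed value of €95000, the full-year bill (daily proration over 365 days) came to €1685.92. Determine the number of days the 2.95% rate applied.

35 days

Let d = days at the first rate; then 365 − d days at the second rate.
€95000 × [2.95%·d + 1.65%·(365−d)] / 365 = €1685.92
Solving gives d = 35, so the new rate took effect on 5 February 2010.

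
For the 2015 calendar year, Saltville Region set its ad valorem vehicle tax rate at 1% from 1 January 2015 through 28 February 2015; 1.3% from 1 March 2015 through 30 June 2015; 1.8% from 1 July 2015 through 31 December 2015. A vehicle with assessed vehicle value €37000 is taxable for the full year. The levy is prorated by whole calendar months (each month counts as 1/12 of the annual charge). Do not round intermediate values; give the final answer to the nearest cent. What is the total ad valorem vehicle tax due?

€555.00

1 January – 28 February 2015: 2 months at 1% → €37000 × 1% × 2/12 = €61.6667
1 March – 30 June 2015: 4 months at 1.3% → €37000 × 1.3% × 4/12 = €160.3333
1 July – 31 December 2015: 6 months at 1.8% → €37000 × 1.8% × 6/12 = €333.0000
Total = €555.0000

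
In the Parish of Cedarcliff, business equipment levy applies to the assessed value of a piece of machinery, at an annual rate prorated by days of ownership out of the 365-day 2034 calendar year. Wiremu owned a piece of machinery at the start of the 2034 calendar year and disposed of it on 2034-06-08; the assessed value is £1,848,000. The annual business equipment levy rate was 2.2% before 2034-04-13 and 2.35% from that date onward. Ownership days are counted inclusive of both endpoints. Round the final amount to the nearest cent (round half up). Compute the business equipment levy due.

£18,143.31

2034-01-01 to 2034-04-12: 102 days at 2.2% → £1,848,000 × 2.2% × 102/365 = £11,361.4027
2034-04-13 to 2034-06-08: 57 days at 2.35% → £1,848,000 × 2.35% × 57/365 = £6,781.9068
Total = £18,143.3096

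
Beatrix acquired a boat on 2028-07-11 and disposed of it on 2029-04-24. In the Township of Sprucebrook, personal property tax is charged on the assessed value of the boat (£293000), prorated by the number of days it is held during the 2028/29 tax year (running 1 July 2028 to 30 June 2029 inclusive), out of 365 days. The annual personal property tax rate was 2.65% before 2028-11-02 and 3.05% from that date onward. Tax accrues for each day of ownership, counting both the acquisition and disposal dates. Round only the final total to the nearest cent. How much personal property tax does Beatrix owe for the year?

2028-07-11 to 2028-11-01: 114 days at 2.65% → £293000 × 2.65% × 114/365 = £2425.0767
2028-11-02 to 2029-04-24: 174 days at 3.05% → £293000 × 3.05% × 174/365 = £4260.1397
Total = £6685.2164

£6685.22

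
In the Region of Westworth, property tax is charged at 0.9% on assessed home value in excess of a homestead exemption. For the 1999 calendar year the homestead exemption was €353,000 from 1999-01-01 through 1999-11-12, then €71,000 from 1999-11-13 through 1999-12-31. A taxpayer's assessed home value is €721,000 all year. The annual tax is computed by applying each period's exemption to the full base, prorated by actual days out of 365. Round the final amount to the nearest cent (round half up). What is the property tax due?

1999-01-01 to 1999-11-12: 316 days, exemption €353,000 → (€721,000 − €353,000) × 0.9% × 316/365 = €2,867.3753
1999-11-13 to 1999-12-31: 49 days, exemption €71,000 → (€721,000 − €71,000) × 0.9% × 49/365 = €785.3425
Total = €3,652.7178

€3,652.72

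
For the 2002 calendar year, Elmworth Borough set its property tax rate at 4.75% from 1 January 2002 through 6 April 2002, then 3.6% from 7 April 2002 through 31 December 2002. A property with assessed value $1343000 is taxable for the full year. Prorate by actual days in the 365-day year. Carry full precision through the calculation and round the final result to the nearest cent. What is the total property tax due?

1 January – 6 April 2002: 96 days at 4.75% → $1343000 × 4.75% × 96/365 = $16778.3014
7 April – 31 December 2002: 269 days at 3.6% → $1343000 × 3.6% × 269/365 = $35631.8137
Total = $52410.1151

$52410.12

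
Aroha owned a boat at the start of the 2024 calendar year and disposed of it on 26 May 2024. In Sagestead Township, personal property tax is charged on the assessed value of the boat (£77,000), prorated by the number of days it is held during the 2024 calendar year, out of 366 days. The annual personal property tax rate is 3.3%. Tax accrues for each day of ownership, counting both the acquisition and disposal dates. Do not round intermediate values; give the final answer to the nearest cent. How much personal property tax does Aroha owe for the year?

£1,020.57

Days held (1 January – 26 May 2024): 147 out of 366
Tax = £77,000 × 3.3% × 147/366 = £1,020.5656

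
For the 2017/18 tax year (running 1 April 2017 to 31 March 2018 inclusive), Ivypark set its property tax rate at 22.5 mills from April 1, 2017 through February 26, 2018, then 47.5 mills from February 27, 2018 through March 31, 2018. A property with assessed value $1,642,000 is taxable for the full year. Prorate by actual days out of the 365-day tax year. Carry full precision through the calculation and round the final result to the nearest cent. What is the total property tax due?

April 1, 2017 – February 26, 2018: 332 days at 22.5 mills → $1,642,000 × 2.25% × 332/365 = $33,604.7671
February 27 – March 31, 2018: 33 days at 47.5 mills → $1,642,000 × 4.75% × 33/365 = $7,051.6027
Total = $40,656.3699

$40,656.37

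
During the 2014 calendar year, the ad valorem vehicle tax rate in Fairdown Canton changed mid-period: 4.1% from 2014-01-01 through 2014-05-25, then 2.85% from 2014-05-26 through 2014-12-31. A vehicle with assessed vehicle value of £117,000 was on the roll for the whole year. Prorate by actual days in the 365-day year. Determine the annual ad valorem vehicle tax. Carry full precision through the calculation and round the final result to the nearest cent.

£3,915.49

2014-01-01 to 2014-05-25: 145 days at 4.1% → £117,000 × 4.1% × 145/365 = £1,905.6575
2014-05-26 to 2014-12-31: 220 days at 2.85% → £117,000 × 2.85% × 220/365 = £2,009.8356
Total = £3,915.4932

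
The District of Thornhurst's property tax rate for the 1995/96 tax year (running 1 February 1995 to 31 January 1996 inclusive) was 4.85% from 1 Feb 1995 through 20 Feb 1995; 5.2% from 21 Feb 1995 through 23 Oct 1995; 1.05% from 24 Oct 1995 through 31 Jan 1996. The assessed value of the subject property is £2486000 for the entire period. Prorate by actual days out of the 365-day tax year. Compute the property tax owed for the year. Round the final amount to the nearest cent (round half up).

1 Feb – 20 Feb 1995: 20 days at 4.85% → £2486000 × 4.85% × 20/365 = £6606.6301
21 Feb – 23 Oct 1995: 245 days at 5.2% → £2486000 × 5.2% × 245/365 = £86771.6164
24 Oct 1995 – 31 Jan 1996: 100 days at 1.05% → £2486000 × 1.05% × 100/365 = £7151.5068
Total = £100529.7534

£100529.75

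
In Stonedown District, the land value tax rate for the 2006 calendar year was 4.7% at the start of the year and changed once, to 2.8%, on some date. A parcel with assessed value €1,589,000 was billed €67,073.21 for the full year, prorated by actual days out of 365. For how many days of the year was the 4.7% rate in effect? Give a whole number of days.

Let d = days at the first rate; then 365 − d days at the second rate.
€1,589,000 × [4.7%·d + 2.8%·(365−d)] / 365 = €67,073.21
Solving gives d = 273, so the new rate took effect on 1 Oct 2006.

273 days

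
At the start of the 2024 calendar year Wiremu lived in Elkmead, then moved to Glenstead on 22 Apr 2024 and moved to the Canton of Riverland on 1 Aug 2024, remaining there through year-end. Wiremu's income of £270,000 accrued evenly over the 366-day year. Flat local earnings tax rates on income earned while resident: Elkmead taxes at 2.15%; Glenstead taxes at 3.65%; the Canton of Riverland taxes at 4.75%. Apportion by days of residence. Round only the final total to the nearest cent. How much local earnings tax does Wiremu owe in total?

Elkmead, 1 Jan – 21 Apr 2024: 112 days → £270,000 × 2.15% × 112/366 = £1,776.3934
Glenstead, 22 Apr – 31 Jul 2024: 101 days → £270,000 × 3.65% × 101/366 = £2,719.5492
The Canton of Riverland, 1 Aug – 31 Dec 2024: 153 days → £270,000 × 4.75% × 153/366 = £5,361.2705
Total = £9,857.2131

£9,857.21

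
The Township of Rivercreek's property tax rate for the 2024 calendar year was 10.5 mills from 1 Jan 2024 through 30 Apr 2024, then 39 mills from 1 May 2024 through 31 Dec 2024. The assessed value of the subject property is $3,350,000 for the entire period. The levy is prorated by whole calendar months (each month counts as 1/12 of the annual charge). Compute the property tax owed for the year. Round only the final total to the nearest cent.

$98,825.00

1 Jan – 30 Apr 2024: 4 months at 10.5 mills → $3,350,000 × 1.05% × 4/12 = $11,725.0000
1 May – 31 Dec 2024: 8 months at 39 mills → $3,350,000 × 3.9% × 8/12 = $87,100.0000
Total = $98,825.0000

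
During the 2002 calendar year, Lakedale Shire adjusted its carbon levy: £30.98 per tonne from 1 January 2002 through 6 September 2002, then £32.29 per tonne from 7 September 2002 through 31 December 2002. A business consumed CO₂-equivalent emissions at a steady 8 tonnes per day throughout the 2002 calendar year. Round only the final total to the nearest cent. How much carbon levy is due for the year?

£91,677.28

1 January – 6 September 2002: 249 days × 8 tonnes/day = 1,992 tonnes at £30.98/tonne → £61,712.16
7 September – 31 December 2002: 116 days × 8 tonnes/day = 928 tonnes at £32.29/tonne → £29,965.12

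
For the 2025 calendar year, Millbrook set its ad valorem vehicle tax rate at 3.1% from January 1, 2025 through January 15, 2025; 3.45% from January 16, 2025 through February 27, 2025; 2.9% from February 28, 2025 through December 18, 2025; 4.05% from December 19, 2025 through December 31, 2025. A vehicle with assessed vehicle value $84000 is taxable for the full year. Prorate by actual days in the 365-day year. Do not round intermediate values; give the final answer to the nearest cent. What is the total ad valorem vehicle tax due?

$2531.74

January 1 – January 15, 2025: 15 days at 3.1% → $84000 × 3.1% × 15/365 = $107.0137
January 16 – February 27, 2025: 43 days at 3.45% → $84000 × 3.45% × 43/365 = $341.4082
February 28 – December 18, 2025: 294 days at 2.9% → $84000 × 2.9% × 294/365 = $1962.1479
December 19 – December 31, 2025: 13 days at 4.05% → $84000 × 4.05% × 13/365 = $121.1671
Total = $2531.7370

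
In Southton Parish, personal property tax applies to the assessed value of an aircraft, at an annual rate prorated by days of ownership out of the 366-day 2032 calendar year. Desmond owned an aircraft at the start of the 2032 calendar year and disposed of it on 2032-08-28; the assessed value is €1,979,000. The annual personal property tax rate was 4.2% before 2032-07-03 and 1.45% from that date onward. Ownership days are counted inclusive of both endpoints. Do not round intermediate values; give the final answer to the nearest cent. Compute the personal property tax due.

€46,255.07

2032-01-01 to 2032-07-02: 184 days at 4.2% → €1,979,000 × 4.2% × 184/366 = €41,786.0984
2032-07-03 to 2032-08-28: 57 days at 1.45% → €1,979,000 × 1.45% × 57/366 = €4,468.9713
Total = €46,255.0697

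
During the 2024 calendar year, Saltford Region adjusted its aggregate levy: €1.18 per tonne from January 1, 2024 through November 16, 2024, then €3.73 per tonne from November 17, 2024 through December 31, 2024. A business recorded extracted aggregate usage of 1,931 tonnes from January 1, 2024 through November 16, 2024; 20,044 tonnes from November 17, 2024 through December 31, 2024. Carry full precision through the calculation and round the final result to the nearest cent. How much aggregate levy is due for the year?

€77,042.70

January 1 – November 16, 2024: 1,931 tonnes at €1.18/tonne → €2,278.58
November 17 – December 31, 2024: 20,044 tonnes at €3.73/tonne → €74,764.12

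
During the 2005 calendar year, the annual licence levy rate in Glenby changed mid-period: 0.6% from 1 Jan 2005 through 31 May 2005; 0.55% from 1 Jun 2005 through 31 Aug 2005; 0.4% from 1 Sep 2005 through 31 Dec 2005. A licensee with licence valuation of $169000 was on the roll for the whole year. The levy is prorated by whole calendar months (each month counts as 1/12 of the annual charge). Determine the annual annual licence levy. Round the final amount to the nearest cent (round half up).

1 Jan – 31 May 2005: 5 months at 0.6% → $169000 × 0.6% × 5/12 = $422.5000
1 Jun – 31 Aug 2005: 3 months at 0.55% → $169000 × 0.55% × 3/12 = $232.3750
1 Sep – 31 Dec 2005: 4 months at 0.4% → $169000 × 0.4% × 4/12 = $225.3333
Total = $880.2083

$880.21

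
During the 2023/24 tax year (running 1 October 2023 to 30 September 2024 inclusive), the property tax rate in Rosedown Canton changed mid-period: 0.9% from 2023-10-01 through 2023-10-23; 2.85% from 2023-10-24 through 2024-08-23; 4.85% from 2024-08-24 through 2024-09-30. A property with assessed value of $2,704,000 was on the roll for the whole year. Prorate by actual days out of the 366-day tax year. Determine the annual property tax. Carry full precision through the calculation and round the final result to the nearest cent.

2023-10-01 to 2023-10-23: 23 days at 0.9% → $2,704,000 × 0.9% × 23/366 = $1,529.3115
2023-10-24 to 2024-08-23: 305 days at 2.85% → $2,704,000 × 2.85% × 305/366 = $64,220.0000
2024-08-24 to 2024-09-30: 38 days at 4.85% → $2,704,000 × 4.85% × 38/366 = $13,616.0437
Total = $79,365.3552

$79,365.36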